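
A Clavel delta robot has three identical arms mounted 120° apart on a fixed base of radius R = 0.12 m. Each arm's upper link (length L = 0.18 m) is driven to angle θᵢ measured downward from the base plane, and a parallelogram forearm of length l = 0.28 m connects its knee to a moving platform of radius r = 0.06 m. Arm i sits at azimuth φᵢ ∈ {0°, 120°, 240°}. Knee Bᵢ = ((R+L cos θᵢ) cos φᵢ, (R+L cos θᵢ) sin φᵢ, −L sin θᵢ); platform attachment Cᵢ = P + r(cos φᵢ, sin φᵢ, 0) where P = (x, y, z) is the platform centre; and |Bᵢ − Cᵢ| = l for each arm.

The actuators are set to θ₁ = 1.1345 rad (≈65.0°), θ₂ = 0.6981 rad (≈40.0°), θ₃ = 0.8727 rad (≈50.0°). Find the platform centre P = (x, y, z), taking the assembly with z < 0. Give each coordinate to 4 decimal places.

φ1=0.0°: virtual centre (0.1361, 0.0000, -0.1631), radius l
φ2=120.0°: virtual centre (-0.0989, 0.1714, -0.1157), radius l
O3 = (0.1757·cos240.0°, 0.1757·sin240.0°, -0.1379) = (-0.0878, -0.1522, -0.1379)
|O₂|²−|O₁|² = 0.0074;  |O₃|²−|O₁|² = 0.0048
linear system: -0.4700x+0.3428y = 0.0074−0.0949z; -0.4478x+-0.3043y = 0.0048−0.0505z
det = 0.2965;  x = -0.0131+0.1557z,  y = 0.0037+-0.0633z
into |P−O₁|² = l²: 1.0283z² + 0.2793z + -0.0295 = 0;  Δ = 0.1994;  z = -0.3530 or 0.0813 → z<0 root = -0.3530
x = -0.0681, y = 0.0260

(-0.0681, 0.0260, -0.3530)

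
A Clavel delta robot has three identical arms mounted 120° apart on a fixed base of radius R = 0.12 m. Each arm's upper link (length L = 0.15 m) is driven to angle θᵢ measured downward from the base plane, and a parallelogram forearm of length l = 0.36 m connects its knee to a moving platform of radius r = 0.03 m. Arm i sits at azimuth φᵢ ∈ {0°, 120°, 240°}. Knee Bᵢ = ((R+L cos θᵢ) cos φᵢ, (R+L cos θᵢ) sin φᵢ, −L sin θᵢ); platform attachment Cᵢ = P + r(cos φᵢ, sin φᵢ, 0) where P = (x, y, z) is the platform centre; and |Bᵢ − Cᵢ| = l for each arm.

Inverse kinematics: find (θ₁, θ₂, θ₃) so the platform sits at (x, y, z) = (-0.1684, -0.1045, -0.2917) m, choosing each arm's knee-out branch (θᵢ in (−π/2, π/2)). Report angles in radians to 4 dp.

rotate P by −φ1: (-0.1684, -0.1045, -0.2917)
  A=0.2584, B=-0.2917, C=(l²−L²−A²−y'²−z²)/(2L)=-0.1856
  γ=atan2(-0.2917,0.2584)=-0.8459;  ψ=arccos(-0.4763)=2.0672;  θ1=γ+ψ≈1.2213
rotate P by −φ2: (-0.0063, 0.1981, -0.2917)
  A cos θ + B sin θ = C:  0.0963·cos θ + -0.2917·sin θ = -0.0883
  γ=atan2(-0.2917,0.0963)=-1.2519;  ψ=arccos(-0.2876)=1.8625;  θ2=γ+ψ≈0.6106
arm 3 (φ=240.0°): x'=0.1747, y'=-0.0936
  e−x'=-0.0847;  (l²−L²−(e−x')²−y'²−z²)/2L = 0.0203
  √(A²+B²)=0.3037;  θ3 = -1.8534+1.5040 ≈ -0.3493

θ₁ = 1.2213, θ₂ = 0.6106, θ₃ = -0.3493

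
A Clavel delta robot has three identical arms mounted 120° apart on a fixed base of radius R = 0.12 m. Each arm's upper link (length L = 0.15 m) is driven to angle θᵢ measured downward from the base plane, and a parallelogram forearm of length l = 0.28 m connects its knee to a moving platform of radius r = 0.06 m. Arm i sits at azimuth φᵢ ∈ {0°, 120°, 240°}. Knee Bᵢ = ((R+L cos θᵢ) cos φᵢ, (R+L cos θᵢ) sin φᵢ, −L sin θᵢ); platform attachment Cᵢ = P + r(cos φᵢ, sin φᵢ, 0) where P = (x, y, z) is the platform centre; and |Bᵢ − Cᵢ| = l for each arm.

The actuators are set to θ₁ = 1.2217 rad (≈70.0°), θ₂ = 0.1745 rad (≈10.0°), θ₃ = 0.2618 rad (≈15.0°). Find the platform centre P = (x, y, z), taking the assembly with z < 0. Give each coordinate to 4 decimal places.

(-0.1494, 0.0086, -0.2428)

φ1=0.0°: virtual centre (0.1113, 0.0000, -0.1410), radius l
φ2=120.0°: virtual centre (-0.1039, 0.1799, -0.0260), radius l
S3 = (0.2049·cos240.0°, 0.2049·sin240.0°, -0.0388) = (-0.1024, -0.1774, -0.0388)
eliminate P² terms by subtracting sphere 1 from 2 and 3
linear system: -0.4303x+0.3598y = 0.0116−0.2298z; -0.4275x+-0.3549y = 0.0112−0.2043z
Cramer: x(z) = -0.0266+0.5058z;  y(z) = 0.0004-0.0338z
into |P−S₁|² = l²: 1.2570z² + 0.1424z + -0.0395 = 0;  Δ = 0.2190;  z = -0.2428 or 0.1295 → z<0 root = -0.2428
x = -0.1494, y = 0.0086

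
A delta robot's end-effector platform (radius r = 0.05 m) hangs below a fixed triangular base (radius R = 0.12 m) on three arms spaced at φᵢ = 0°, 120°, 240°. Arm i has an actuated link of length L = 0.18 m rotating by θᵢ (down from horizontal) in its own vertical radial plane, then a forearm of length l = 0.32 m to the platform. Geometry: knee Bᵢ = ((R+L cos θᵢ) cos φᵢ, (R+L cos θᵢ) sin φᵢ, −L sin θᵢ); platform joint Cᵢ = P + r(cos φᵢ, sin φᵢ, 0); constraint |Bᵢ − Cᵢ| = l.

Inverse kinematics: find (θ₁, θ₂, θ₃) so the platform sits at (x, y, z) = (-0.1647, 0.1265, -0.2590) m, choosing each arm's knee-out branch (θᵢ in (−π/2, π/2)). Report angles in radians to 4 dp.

φ1=0.0° → target in arm frame (-0.1647, 0.1265)
  A cos θ + B sin θ = C:  0.2347·cos θ + -0.2590·sin θ = -0.1894
  √(A²+B²)=0.3495;  θ1 = -0.8346+2.1433 ≈ 1.3087
rotate P by −φ2: (0.1919, 0.0794, -0.2590)
  A=-0.1219, B=-0.2590, C=(l²−L²−A²−y'²−z²)/(2L)=-0.0507
  √(A²+B²)=0.2863;  θ2 = -2.0107+1.7488 ≈ -0.2619
arm 3 (φ=240.0°): x'=-0.0272, y'=-0.2059
  A=0.0972, B=-0.2590, C=(l²−L²−A²−y'²−z²)/(2L)=-0.1359
  γ=atan2(-0.2590,0.0972)=-1.2118;  ψ=arccos(-0.4912)=2.0843;  θ3=γ+ψ≈0.8725

θ₁ = 1.3087, θ₂ = -0.2619, θ₃ = 0.8725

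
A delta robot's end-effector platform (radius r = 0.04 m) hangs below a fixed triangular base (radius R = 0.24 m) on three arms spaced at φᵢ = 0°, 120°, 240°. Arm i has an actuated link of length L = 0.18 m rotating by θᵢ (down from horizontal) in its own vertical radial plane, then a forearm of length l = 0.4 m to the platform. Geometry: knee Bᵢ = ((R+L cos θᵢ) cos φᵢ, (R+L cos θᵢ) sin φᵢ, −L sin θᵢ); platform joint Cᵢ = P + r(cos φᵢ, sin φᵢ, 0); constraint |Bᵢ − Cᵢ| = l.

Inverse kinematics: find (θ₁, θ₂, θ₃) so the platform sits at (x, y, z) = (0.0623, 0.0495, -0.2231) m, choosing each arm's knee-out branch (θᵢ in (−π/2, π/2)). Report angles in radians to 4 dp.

φ1=0.0° → target in arm frame (0.0623, 0.0495)
  A=0.1377, B=-0.2231, C=(l²−L²−A²−y'²−z²)/(2L)=0.1567
  γ=atan2(-0.2231,0.1377)=-1.0178;  ψ=arccos(0.5977)=0.9301;  θ1=γ+ψ≈-0.0877
φ2=120.0° → target in arm frame (0.0117, -0.0787)
  A=0.1883, B=-0.2231, C=(l²−L²−A²−y'²−z²)/(2L)=0.1005
  √(A²+B²)=0.2919;  θ2 = -0.8698+1.2193 ≈ 0.3495
rotate P by −φ3: (-0.0740, 0.0292, -0.2231)
  A cos θ + B sin θ = C:  0.2740·cos θ + -0.2231·sin θ = 0.0052
  γ=atan2(-0.2231,0.2740)=-0.6833;  ψ=arccos(0.0148)=1.5560;  θ3=γ+ψ≈0.8726

θ₁ = -0.0877, θ₂ = 0.3495, θ₃ = 0.8726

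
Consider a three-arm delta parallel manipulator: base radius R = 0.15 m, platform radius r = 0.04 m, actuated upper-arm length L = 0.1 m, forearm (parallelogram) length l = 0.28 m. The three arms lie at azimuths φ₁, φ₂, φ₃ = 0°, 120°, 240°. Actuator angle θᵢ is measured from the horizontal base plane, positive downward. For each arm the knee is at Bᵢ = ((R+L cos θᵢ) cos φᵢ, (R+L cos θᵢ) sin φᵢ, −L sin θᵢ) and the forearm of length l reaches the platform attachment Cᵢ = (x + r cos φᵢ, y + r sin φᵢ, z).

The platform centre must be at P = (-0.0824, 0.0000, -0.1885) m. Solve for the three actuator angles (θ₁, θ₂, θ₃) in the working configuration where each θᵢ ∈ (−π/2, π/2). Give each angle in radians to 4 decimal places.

θ₁ = 0.8728, θ₂ = -0.2616, θ₃ = -0.2616

rotate P by −φ1: (-0.0824, 0.0000, -0.1885)
  e−x'=0.1924;  (l²−L²−(e−x')²−y'²−z²)/2L = -0.0208
  γ=atan2(-0.1885,0.1924)=-0.7752;  ψ=arccos(-0.0770)=1.6479;  θ1=γ+ψ≈0.8728
arm 2 (φ=120.0°): x'=0.0412, y'=0.0714
  A=0.0688, B=-0.1885, C=(l²−L²−A²−y'²−z²)/(2L)=0.1152
  θ2 = atan2(B,A) + arccos(C/0.2007) = -0.2616
rotate P by −φ3: (0.0412, -0.0714, -0.1885)
  A=0.0688, B=-0.1885, C=(l²−L²−A²−y'²−z²)/(2L)=0.1152
  √(A²+B²)=0.2007;  θ3 = -1.2208+0.9592 ≈ -0.2616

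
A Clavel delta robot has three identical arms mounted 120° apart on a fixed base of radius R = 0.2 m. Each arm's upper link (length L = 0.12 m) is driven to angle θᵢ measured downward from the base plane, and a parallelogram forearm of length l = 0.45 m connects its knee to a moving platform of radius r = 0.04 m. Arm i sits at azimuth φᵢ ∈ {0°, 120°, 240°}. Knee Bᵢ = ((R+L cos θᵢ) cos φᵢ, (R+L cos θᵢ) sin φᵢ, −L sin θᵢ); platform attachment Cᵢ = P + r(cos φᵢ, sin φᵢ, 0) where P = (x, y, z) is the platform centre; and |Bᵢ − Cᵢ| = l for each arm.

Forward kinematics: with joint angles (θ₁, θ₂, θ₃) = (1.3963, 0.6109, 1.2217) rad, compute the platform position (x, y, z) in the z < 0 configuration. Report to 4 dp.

(-0.0655, 0.0722, -0.4878)

φ1=0.0°: virtual centre (0.1808, 0.0000, -0.1182), radius l
φ2=120.0°: virtual centre (-0.1291, 0.2237, -0.0688), radius l
O3 = (0.2010·cos240.0°, 0.2010·sin240.0°, -0.1128) = (-0.1005, -0.1741, -0.1128)
eliminate P² terms by subtracting sphere 1 from 2 and 3
[-0.6200 0.4474 0.0987]·P = 0.0248;  [-0.5627 -0.3482 0.0108]·P = 0.0065
Cramer: x(z) = -0.0246+0.0839z;  y(z) = 0.0213-0.1044z
quadratic in z: (1.0179)z²+(0.1975)z+(-0.1459)=0, √Δ=0.7955 → z ∈ {-0.4878, 0.2938}; z = -0.4878 (taking z<0)
x = -0.0655, y = 0.0722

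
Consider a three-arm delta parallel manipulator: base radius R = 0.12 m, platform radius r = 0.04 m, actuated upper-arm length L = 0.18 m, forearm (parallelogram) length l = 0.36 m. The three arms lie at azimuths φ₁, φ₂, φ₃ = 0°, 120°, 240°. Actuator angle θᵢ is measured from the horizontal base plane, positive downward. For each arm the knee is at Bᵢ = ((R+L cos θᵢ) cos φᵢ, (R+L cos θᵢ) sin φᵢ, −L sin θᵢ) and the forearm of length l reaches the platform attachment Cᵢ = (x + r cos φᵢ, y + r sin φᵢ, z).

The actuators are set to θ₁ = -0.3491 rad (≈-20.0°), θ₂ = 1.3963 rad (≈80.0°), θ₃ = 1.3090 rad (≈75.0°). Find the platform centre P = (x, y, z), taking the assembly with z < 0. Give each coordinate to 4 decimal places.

arm 1 at φ=0.0°: ρ1 = 0.2491;  S1 = (0.2491, 0.0000, 0.0616)
S2 = (0.1113·cos120.0°, 0.1113·sin120.0°, -0.1773) = (-0.0556, 0.0963, -0.1773)
arm 3 at φ=240.0°: ρ3 = 0.1266;  S3 = (-0.0633, -0.1096, -0.1739)
subtract pairs → two planes through P
plane₁₂: -0.6095x+0.1927y+-0.4777z = -0.0221
Cramer: x(z) = 0.0339-0.7694z;  y(z) = -0.0072+0.0452z
into |P−S₁|² = l²: 1.5940z² + 0.2074z + -0.0794 = 0;  Δ = 0.5495;  z = -0.2976 or 0.1675 → z<0 root = -0.2976
x = 0.2629, y = -0.0207

(0.2629, -0.0207, -0.2976)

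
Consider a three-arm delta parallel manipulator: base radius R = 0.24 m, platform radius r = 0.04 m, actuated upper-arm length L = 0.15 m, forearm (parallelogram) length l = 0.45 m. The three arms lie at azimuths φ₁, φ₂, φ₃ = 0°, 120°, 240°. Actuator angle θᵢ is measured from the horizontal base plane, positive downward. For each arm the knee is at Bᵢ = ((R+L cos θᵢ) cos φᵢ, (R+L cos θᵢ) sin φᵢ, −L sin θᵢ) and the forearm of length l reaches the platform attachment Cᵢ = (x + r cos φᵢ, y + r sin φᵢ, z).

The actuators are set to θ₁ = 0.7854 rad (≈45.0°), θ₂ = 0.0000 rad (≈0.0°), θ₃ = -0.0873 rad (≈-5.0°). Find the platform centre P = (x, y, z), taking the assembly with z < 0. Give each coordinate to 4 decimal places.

(-0.0921, -0.0067, -0.3157)

arm 1 at φ=0.0°: ρ1 = 0.3061;  centre 1 = (0.3061, 0.0000, -0.1061)
arm 2 at φ=120.0°: ρ2 = 0.3500;  centre 2 = (-0.1750, 0.3031, 0.0000)
arm 3 at φ=240.0°: ρ3 = 0.3494;  centre 3 = (-0.1747, -0.3026, 0.0131)
subtract pairs → two planes through P
[-0.9621 0.6062 0.2121]·P = 0.0176;  [-0.9616 -0.6052 0.2383]·P = 0.0173
det = 1.1652;  x = -0.0182+0.2342z,  y = 0.0002+0.0217z
into |P−centre ₁|² = l²: 1.0553z² + 0.0603z + -0.0861 = 0;  Δ = 0.3672;  z = -0.3157 or 0.2585 → z<0 root = -0.3157
x = -0.0921, y = -0.0067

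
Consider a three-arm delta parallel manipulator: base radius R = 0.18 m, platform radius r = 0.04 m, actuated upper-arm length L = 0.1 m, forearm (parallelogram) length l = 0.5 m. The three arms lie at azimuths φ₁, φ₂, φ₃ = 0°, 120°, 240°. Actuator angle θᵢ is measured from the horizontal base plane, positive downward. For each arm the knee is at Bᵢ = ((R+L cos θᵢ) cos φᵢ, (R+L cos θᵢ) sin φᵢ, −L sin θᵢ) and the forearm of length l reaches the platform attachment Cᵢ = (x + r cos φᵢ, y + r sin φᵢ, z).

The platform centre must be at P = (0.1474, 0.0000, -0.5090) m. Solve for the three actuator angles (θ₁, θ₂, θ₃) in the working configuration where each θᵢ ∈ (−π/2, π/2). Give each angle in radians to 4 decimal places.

θ₁ = 0.1745, θ₂ = 1.2217, θ₃ = 1.2217

φ1=0.0° → target in arm frame (0.1474, 0.0000)
  A cos θ + B sin θ = C:  -0.0074·cos θ + -0.5090·sin θ = -0.0957
  γ=atan2(-0.5090,-0.0074)=-1.5853;  ψ=arccos(-0.1880)=1.7599;  θ1=γ+ψ≈0.1745
arm 2 (φ=120.0°): x'=-0.0737, y'=-0.1277
  e−x'=0.2137;  (l²−L²−(e−x')²−y'²−z²)/2L = -0.4052
  θ2 = atan2(B,A) + arccos(C/0.5520) = 1.2217
rotate P by −φ3: (-0.0737, 0.1277, -0.5090)
  A=0.2137, B=-0.5090, C=(l²−L²−A²−y'²−z²)/(2L)=-0.4052
  √(A²+B²)=0.5520;  θ3 = -1.1733+2.3950 ≈ 1.2217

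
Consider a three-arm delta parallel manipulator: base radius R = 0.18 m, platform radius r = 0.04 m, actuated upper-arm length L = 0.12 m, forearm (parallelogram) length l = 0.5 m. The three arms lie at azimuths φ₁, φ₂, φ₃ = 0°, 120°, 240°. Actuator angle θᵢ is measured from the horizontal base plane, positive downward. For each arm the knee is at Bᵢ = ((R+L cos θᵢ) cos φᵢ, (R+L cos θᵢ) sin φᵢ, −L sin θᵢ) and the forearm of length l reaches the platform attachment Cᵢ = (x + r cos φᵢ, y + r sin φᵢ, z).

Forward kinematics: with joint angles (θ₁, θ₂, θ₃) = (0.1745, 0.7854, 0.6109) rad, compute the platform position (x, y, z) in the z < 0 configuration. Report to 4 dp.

(0.0835, -0.0256, -0.4886)

arm 1 at φ=0.0°: ρ1 = 0.2582;  O1 = (0.2582, 0.0000, -0.0208)
φ2=120.0°: virtual centre (-0.1124, 0.1947, -0.0849), radius l
O3 = (0.2383·cos240.0°, 0.2383·sin240.0°, -0.0688) = (-0.1191, -0.2064, -0.0688)
|O₂|²−|O₁|² = -0.0093;  |O₃|²−|O₁|² = -0.0056
[-0.7412 0.3895 -0.1280]·P = -0.0093;  [-0.7547 -0.4127 -0.0960]·P = -0.0056
det = 0.5998;  x = 0.0100+-0.1504z,  y = -0.0049+0.0425z
sphere 1 gives Az²+Bz+C=0 with A=1.0244, B=0.1159, C=-0.1880;  B²−4AC=0.7837;  roots -0.4886, 0.3755;  negative root z = -0.4886
x = 0.0835, y = -0.0256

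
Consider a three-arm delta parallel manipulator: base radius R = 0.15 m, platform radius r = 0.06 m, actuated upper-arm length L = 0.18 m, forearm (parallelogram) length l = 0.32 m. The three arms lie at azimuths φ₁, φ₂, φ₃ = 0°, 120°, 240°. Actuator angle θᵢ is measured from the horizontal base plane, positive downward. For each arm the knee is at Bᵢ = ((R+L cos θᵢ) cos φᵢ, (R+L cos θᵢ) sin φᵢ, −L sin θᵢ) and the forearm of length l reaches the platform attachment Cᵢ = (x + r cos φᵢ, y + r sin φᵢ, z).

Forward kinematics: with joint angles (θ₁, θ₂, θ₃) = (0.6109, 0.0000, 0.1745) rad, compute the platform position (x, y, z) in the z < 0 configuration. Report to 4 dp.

arm 1 at φ=0.0°: ρ1 = 0.2374;  S1 = (0.2374, 0.0000, -0.1032)
S2 = (0.2700·cos120.0°, 0.2700·sin120.0°, 0.0000) = (-0.1350, 0.2338, 0.0000)
S3 = (0.2673·cos240.0°, 0.2673·sin240.0°, -0.0313) = (-0.1336, -0.2315, -0.0313)
eliminate P² terms by subtracting sphere 1 from 2 and 3
[-0.7449 0.4677 0.2065]·P = 0.0059;  [-0.7422 -0.4629 0.1440]·P = 0.0054
Cramer: x(z) = -0.0075+0.2355z;  y(z) = 0.0005-0.0665z
sphere 1 gives Az²+Bz+C=0 with A=1.0599, B=0.0910, C=-0.0317;  B²−4AC=0.1428;  roots -0.2212, 0.1353;  negative root z = -0.2212
x = -0.0596, y = 0.0152

(-0.0596, 0.0152, -0.2212)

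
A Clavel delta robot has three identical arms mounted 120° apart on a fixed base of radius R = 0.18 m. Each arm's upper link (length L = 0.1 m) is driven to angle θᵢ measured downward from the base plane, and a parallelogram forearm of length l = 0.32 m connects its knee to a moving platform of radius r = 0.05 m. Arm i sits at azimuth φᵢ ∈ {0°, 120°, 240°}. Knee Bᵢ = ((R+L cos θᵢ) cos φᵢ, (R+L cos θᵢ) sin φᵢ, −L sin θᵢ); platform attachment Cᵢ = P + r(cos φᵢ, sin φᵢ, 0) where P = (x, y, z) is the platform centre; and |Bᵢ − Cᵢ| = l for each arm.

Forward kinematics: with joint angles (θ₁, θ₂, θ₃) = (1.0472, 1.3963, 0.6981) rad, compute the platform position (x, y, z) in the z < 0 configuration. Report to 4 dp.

arm 1 at φ=0.0°: e+L cos θ1 = 0.1800;  centre 1 = (0.1800, 0.0000, -0.0866)
φ2=120.0°: virtual centre (-0.0737, 0.1276, -0.0985), radius l
φ3=240.0°: virtual centre (-0.1033, -0.1789, -0.0643), radius l
|centre ₂|²−|centre ₁|² = -0.0085;  |centre ₃|²−|centre ₁|² = 0.0069
plane₁₂: -0.5074x+0.2552y+-0.0238z = -0.0085
det = 0.3262;  x = 0.0039+0.0089z,  y = -0.0255+0.1107z
into |P−centre ₁|² = l²: 1.0123z² + 0.1644z + -0.0632 = 0;  Δ = 0.2831;  z = -0.3440 or 0.1816 → z<0 root = -0.3440
x = 0.0008, y = -0.0636

(0.0008, -0.0636, -0.3440)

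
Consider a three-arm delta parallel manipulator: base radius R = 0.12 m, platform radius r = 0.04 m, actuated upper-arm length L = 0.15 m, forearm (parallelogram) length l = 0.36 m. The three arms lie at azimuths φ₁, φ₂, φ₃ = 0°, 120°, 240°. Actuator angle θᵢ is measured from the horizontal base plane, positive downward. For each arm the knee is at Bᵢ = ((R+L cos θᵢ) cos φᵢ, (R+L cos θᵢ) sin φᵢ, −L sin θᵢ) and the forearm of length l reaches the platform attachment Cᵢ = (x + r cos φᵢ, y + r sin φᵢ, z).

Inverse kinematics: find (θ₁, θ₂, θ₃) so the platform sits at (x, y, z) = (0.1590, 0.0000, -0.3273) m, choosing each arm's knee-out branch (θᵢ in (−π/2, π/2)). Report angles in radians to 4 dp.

θ₁ = -0.1748, θ₂ = 0.8723, θ₃ = 0.8723

arm 1 (φ=0.0°): x'=0.1590, y'=0.0000
  A cos θ + B sin θ = C:  -0.0790·cos θ + -0.3273·sin θ = -0.0209
  γ=atan2(-0.3273,-0.0790)=-1.8076;  ψ=arccos(-0.0620)=1.6329;  θ1=γ+ψ≈-0.1748
arm 2 (φ=120.0°): x'=-0.0795, y'=-0.1377
  e−x'=0.1595;  (l²−L²−(e−x')²−y'²−z²)/2L = -0.1481
  √(A²+B²)=0.3641;  θ2 = -1.1173+1.9897 ≈ 0.8723
φ3=240.0° → target in arm frame (-0.0795, 0.1377)
  A=0.1595, B=-0.3273, C=(l²−L²−A²−y'²−z²)/(2L)=-0.1481
  γ=atan2(-0.3273,0.1595)=-1.1173;  ψ=arccos(-0.4067)=1.9897;  θ3=γ+ψ≈0.8723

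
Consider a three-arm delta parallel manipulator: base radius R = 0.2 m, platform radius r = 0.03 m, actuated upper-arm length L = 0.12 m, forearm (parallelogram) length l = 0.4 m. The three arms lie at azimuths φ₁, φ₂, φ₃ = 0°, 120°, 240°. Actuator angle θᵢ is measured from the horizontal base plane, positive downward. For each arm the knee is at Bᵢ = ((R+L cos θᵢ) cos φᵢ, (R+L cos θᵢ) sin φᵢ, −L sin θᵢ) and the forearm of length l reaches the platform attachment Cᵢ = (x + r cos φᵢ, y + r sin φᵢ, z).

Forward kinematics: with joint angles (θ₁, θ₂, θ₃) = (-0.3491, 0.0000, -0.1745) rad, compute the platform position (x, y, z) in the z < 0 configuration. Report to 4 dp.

arm 1 at φ=0.0°: (R−r)+L cos θ1 = 0.2828;  centre 1 = (0.2828, 0.0000, 0.0410)
φ2=120.0°: virtual centre (-0.1450, 0.2511, 0.0000), radius l
arm 3 at φ=240.0°: (R−r)+L cos θ3 = 0.2882;  centre 3 = (-0.1441, -0.2496, 0.0208)
subtract pairs → two planes through P
[-0.8555 0.5023 -0.0821]·P = 0.0025;  [-0.8537 -0.4991 -0.0404]·P = 0.0018
det = 0.8558;  x = -0.0025+-0.0716z,  y = 0.0006+0.0415z
quadratic in z: (1.0068)z²+(-0.0412)z+(-0.0769)=0, √Δ=0.5581 → z ∈ {-0.2567, 0.2976}; z = -0.2567 (taking z<0)
x = 0.0159, y = -0.0100

(0.0159, -0.0100, -0.2567)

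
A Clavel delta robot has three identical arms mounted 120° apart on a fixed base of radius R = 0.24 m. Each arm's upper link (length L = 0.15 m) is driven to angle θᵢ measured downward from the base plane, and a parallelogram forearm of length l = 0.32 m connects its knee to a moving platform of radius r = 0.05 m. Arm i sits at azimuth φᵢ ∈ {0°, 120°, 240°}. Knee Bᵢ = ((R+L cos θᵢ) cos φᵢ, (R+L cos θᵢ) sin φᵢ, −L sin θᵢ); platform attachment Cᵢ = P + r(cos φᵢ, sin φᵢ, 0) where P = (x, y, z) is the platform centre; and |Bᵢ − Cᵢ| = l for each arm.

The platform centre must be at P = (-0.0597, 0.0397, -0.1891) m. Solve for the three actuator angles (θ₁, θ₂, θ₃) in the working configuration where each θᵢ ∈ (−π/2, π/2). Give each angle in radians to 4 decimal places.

φ1=0.0° → target in arm frame (-0.0597, 0.0397)
  e−x'=0.2497;  (l²−L²−(e−x')²−y'²−z²)/2L = -0.0659
  θ1 = atan2(B,A) + arccos(C/0.3132) = 1.1348
φ2=120.0° → target in arm frame (0.0642, 0.0319)
  e−x'=0.1258;  (l²−L²−(e−x')²−y'²−z²)/2L = 0.0910
  θ2 = atan2(B,A) + arccos(C/0.2271) = 0.1745
rotate P by −φ3: (-0.0045, -0.0716, -0.1891)
  A cos θ + B sin θ = C:  0.1945·cos θ + -0.1891·sin θ = 0.0039
  √(A²+B²)=0.2713;  θ3 = -0.7712+1.5563 ≈ 0.7851

θ₁ = 1.1348, θ₂ = 0.1745, θ₃ = 0.7851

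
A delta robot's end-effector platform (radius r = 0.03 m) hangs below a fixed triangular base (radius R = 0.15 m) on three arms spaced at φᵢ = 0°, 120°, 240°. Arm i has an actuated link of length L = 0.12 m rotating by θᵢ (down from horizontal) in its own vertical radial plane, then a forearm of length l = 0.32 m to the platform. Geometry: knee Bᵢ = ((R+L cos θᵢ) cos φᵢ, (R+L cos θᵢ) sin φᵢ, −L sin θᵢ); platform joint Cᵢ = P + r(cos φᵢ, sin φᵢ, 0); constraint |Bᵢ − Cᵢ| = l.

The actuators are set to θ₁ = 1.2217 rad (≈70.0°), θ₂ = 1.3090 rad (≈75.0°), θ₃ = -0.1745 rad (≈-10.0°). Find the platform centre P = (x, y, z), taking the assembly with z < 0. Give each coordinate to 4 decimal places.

(-0.0680, -0.1390, -0.2878)

S1 = (0.1610·cos0.0°, 0.1610·sin0.0°, -0.1128) = (0.1610, 0.0000, -0.1128)
S2 = (0.1511·cos120.0°, 0.1511·sin120.0°, -0.1159) = (-0.0755, 0.1308, -0.1159)
arm 3 at φ=240.0°: ρ3 = 0.2382;  S3 = (-0.1191, -0.2063, 0.0208)
eliminate P² terms by subtracting sphere 1 from 2 and 3
linear system: -0.4731x+0.2616y = -0.0024−-0.0063z; -0.5603x+-0.4125y = 0.0185−0.2672z
Cramer: x(z) = -0.0113+0.1969z;  y(z) = -0.0296+0.3802z
sphere 1 gives Az²+Bz+C=0 with A=1.1833, B=0.1352, C=-0.0591;  B²−4AC=0.2981;  roots -0.2878, 0.1736;  negative root z = -0.2878
x = -0.0680, y = -0.1390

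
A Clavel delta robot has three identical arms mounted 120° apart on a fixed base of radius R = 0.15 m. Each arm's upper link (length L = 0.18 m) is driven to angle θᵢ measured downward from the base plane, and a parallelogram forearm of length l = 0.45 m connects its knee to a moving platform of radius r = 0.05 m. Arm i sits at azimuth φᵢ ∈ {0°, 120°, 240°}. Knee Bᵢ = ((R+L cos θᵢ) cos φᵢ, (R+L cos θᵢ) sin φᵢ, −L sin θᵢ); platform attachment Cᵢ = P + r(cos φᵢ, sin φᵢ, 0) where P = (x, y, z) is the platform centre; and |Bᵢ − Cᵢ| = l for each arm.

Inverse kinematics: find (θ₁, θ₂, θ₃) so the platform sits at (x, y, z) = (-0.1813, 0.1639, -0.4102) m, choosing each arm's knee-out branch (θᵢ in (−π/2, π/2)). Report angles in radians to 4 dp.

θ₁ = 1.2219, θ₂ = -0.1744, θ₃ = 0.8730

rotate P by −φ1: (-0.1813, 0.1639, -0.4102)
  A=0.2813, B=-0.4102, C=(l²−L²−A²−y'²−z²)/(2L)=-0.2893
  √(A²+B²)=0.4974;  θ1 = -0.9697+2.1916 ≈ 1.2219
φ2=120.0° → target in arm frame (0.2326, 0.0751)
  e−x'=-0.1326;  (l²−L²−(e−x')²−y'²−z²)/2L = -0.0594
  γ=atan2(-0.4102,-0.1326)=-1.8834;  ψ=arccos(-0.1378)=1.7090;  θ2=γ+ψ≈-0.1744
rotate P by −φ3: (-0.0513, -0.2390, -0.4102)
  A=0.1513, B=-0.4102, C=(l²−L²−A²−y'²−z²)/(2L)=-0.2171
  γ=atan2(-0.4102,0.1513)=-1.2175;  ψ=arccos(-0.4966)=2.0904;  θ3=γ+ψ≈0.8730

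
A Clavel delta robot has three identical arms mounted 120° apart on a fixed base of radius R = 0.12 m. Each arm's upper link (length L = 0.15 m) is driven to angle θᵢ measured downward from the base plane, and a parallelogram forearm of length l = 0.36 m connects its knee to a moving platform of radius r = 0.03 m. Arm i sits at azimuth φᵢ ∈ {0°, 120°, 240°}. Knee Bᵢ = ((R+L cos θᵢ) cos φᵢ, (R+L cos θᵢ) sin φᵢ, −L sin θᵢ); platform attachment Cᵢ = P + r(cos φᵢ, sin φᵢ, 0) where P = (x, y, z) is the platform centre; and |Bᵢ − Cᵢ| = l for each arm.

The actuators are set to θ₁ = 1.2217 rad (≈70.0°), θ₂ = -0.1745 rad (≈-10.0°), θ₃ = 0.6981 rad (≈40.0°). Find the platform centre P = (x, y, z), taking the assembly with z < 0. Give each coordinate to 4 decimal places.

φ1=0.0°: virtual centre (0.1413, 0.0000, -0.1410), radius l
φ2=120.0°: virtual centre (-0.1189, 0.2059, 0.0260), radius l
S3 = (0.2049·cos240.0°, 0.2049·sin240.0°, -0.0964) = (-0.1025, -0.1775, -0.0964)
eliminate P² terms by subtracting sphere 1 from 2 and 3
plane₁₂: -0.5203x+0.4117y+0.3340z = 0.0174
Cramer: x(z) = -0.0282+0.4027z;  y(z) = 0.0065-0.3022z
sphere 1 gives Az²+Bz+C=0 with A=1.2535, B=0.1414, C=-0.0810;  B²−4AC=0.4259;  roots -0.3167, 0.2039;  negative root z = -0.3167
x = -0.1558, y = 0.1022

(-0.1558, 0.1022, -0.3167)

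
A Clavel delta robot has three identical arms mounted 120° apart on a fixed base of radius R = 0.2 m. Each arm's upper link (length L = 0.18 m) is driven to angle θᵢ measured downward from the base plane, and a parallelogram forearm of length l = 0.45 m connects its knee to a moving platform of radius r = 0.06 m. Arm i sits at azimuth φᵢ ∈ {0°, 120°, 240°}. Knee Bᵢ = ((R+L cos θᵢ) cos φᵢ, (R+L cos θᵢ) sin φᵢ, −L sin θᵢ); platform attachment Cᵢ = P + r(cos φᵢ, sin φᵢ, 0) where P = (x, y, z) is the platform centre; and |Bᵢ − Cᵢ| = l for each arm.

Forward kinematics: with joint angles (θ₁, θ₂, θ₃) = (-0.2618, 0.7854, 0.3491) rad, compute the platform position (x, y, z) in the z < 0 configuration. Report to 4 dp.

S1 = (0.3139·cos0.0°, 0.3139·sin0.0°, 0.0466) = (0.3139, 0.0000, 0.0466)
S2 = (0.2673·cos120.0°, 0.2673·sin120.0°, -0.1273) = (-0.1336, 0.2315, -0.1273)
S3 = (0.3091·cos240.0°, 0.3091·sin240.0°, -0.0616) = (-0.1546, -0.2677, -0.0616)
subtract pairs → two planes through P
[-0.8950 0.4629 -0.3477]·P = -0.0130;  [-0.9369 -0.5355 -0.2163]·P = -0.0013
det = 0.9130;  x = 0.0083+-0.3136z,  y = -0.0121+0.1448z
sphere 1 gives Az²+Bz+C=0 with A=1.1193, B=0.0950, C=-0.1068;  B²−4AC=0.4873;  roots -0.3543, 0.2694;  negative root z = -0.3543
x = 0.1194, y = -0.0634

(0.1194, -0.0634, -0.3543)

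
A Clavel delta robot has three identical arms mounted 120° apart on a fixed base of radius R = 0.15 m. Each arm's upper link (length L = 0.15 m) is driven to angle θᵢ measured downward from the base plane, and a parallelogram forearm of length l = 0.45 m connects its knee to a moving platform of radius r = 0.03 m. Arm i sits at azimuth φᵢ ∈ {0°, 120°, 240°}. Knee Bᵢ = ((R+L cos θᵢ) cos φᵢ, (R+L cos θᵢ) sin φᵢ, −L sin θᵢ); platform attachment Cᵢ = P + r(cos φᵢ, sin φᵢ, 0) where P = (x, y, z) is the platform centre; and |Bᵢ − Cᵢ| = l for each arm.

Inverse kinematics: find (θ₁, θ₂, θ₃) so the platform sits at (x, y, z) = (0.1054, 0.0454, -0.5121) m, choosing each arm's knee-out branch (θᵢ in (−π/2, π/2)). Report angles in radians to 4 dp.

arm 1 (φ=0.0°): x'=0.1054, y'=0.0454
  e−x'=0.0146;  (l²−L²−(e−x')²−y'²−z²)/2L = -0.2817
  √(A²+B²)=0.5123;  θ1 = -1.5423+2.1531 ≈ 0.6108
arm 2 (φ=120.0°): x'=-0.0134, y'=-0.1140
  e−x'=0.1334;  (l²−L²−(e−x')²−y'²−z²)/2L = -0.3768
  √(A²+B²)=0.5292;  θ2 = -1.3160+2.3631 ≈ 1.0471
rotate P by −φ3: (-0.0920, 0.0686, -0.5121)
  A cos θ + B sin θ = C:  0.2120·cos θ + -0.5121·sin θ = -0.4397
  θ3 = atan2(B,A) + arccos(C/0.5543) = 1.3087

θ₁ = 0.6108, θ₂ = 1.0471, θ₃ = 1.3087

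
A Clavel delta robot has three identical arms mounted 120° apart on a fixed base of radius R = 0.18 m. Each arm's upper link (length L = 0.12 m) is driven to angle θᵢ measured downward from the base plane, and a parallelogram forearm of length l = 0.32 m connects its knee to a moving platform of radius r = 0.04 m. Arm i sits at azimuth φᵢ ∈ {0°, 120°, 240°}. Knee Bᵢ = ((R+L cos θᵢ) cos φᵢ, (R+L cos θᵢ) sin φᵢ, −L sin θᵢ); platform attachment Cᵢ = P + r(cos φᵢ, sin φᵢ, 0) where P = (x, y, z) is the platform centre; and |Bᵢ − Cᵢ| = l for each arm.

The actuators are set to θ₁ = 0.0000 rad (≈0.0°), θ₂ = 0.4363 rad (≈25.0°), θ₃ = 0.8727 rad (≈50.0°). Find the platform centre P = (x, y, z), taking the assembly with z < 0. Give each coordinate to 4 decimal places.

(0.0579, 0.0383, -0.2451)

arm 1 at φ=0.0°: (R−r)+L cos θ1 = 0.2600;  S1 = (0.2600, 0.0000, 0.0000)
S2 = (0.2488·cos120.0°, 0.2488·sin120.0°, -0.0507) = (-0.1244, 0.2154, -0.0507)
arm 3 at φ=240.0°: (R−r)+L cos θ3 = 0.2171;  S3 = (-0.1086, -0.1880, -0.0919)
eliminate P² terms by subtracting sphere 1 from 2 and 3
linear system: -0.7688x+0.4309y = -0.0031−-0.1014z; -0.7371x+-0.3761y = -0.0120−-0.1839z
Cramer: x(z) = 0.0105-0.1934z;  y(z) = 0.0114-0.1097z
sphere 1 gives Az²+Bz+C=0 with A=1.0495, B=0.0940, C=-0.0400;  B²−4AC=0.1768;  roots -0.2451, 0.1555;  negative root z = -0.2451
x = 0.0579, y = 0.0383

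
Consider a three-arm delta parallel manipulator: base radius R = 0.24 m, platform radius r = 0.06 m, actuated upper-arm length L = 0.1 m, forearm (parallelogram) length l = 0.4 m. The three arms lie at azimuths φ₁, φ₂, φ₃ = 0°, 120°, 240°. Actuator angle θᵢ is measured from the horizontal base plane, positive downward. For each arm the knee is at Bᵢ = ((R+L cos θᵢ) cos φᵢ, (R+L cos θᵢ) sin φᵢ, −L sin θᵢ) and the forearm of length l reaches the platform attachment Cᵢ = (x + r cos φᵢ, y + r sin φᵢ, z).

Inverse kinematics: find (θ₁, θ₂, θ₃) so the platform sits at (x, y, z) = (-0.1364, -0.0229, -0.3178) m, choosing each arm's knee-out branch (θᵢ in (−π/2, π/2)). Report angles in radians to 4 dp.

rotate P by −φ1: (-0.1364, -0.0229, -0.3178)
  A=0.3164, B=-0.3178, C=(l²−L²−A²−y'²−z²)/(2L)=-0.2582
  θ1 = atan2(B,A) + arccos(C/0.4484) = 1.3966
φ2=120.0° → target in arm frame (0.0484, 0.1296)
  e−x'=0.1316;  (l²−L²−(e−x')²−y'²−z²)/2L = 0.0744
  γ=atan2(-0.3178,0.1316)=-1.1781;  ψ=arccos(0.2164)=1.3527;  θ2=γ+ψ≈0.1746
φ3=240.0° → target in arm frame (0.0880, -0.1067)
  A=0.0920, B=-0.3178, C=(l²−L²−A²−y'²−z²)/(2L)=0.1458
  γ=atan2(-0.3178,0.0920)=-1.2891;  ψ=arccos(0.4408)=1.1143;  θ3=γ+ψ≈-0.1748

θ₁ = 1.3966, θ₂ = 0.1746, θ₃ = -0.1748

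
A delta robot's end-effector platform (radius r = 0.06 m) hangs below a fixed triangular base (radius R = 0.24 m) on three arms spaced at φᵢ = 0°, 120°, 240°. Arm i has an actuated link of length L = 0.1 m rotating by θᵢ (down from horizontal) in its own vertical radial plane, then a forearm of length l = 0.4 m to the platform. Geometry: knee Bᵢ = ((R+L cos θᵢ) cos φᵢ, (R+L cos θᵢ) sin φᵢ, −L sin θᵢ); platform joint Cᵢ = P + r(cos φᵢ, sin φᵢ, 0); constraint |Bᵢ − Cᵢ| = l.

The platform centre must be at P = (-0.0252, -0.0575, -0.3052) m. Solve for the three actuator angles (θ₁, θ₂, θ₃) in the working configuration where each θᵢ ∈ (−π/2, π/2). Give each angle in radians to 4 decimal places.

θ₁ = 0.4358, θ₂ = 0.5233, θ₃ = -0.3490

φ1=0.0° → target in arm frame (-0.0252, -0.0575)
  A cos θ + B sin θ = C:  0.2052·cos θ + -0.3052·sin θ = 0.0572
  √(A²+B²)=0.3678;  θ1 = -0.9789+1.4146 ≈ 0.4358
arm 2 (φ=120.0°): x'=-0.0372, y'=0.0506
  e−x'=0.2172;  (l²−L²−(e−x')²−y'²−z²)/2L = 0.0356
  γ=atan2(-0.3052,0.2172)=-0.9523;  ψ=arccos(0.0950)=1.4756;  θ2=γ+ψ≈0.5233
φ3=240.0° → target in arm frame (0.0624, 0.0069)
  A cos θ + B sin θ = C:  0.1176·cos θ + -0.3052·sin θ = 0.2149
  θ3 = atan2(B,A) + arccos(C/0.3271) = -0.3490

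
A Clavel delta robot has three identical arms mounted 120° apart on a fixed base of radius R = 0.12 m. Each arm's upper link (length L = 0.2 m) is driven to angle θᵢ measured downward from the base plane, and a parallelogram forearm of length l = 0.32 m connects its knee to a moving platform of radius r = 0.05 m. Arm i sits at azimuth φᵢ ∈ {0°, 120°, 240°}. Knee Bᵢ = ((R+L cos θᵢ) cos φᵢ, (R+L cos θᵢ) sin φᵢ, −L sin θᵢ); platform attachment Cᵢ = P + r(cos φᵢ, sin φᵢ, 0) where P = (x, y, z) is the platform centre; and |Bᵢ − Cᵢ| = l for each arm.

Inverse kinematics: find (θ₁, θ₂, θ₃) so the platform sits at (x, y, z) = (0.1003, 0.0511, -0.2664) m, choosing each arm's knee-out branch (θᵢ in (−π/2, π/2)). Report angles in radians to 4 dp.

θ₁ = -0.0002, θ₂ = 0.5234, θ₃ = 0.8726

arm 1 (φ=0.0°): x'=0.1003, y'=0.0511
  A=-0.0303, B=-0.2664, C=(l²−L²−A²−y'²−z²)/(2L)=-0.0302
  √(A²+B²)=0.2681;  θ1 = -1.6840+1.6838 ≈ -0.0002
rotate P by −φ2: (-0.0059, -0.1124, -0.2664)
  e−x'=0.0759;  (l²−L²−(e−x')²−y'²−z²)/2L = -0.0674
  γ=atan2(-0.2664,0.0759)=-1.2933;  ψ=arccos(-0.2434)=1.8166;  θ2=γ+ψ≈0.5234
arm 3 (φ=240.0°): x'=-0.0944, y'=0.0613
  A cos θ + B sin θ = C:  0.1644·cos θ + -0.2664·sin θ = -0.0984
  θ3 = atan2(B,A) + arccos(C/0.3130) = 0.8726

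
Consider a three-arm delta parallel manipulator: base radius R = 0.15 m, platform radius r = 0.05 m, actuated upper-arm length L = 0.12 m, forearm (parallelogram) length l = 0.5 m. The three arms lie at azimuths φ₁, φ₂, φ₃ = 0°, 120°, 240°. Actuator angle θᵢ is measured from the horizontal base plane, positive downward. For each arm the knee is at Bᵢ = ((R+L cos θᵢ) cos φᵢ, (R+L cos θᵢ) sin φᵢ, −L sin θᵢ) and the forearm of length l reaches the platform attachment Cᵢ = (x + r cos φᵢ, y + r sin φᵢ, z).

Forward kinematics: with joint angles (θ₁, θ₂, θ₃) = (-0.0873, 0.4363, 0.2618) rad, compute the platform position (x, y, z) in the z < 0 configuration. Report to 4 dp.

(0.0762, -0.0277, -0.4678)

φ1=0.0°: virtual centre (0.2195, 0.0000, 0.0105), radius l
O2 = (0.2088·cos120.0°, 0.2088·sin120.0°, -0.0507) = (-0.1044, 0.1808, -0.0507)
φ3=240.0°: virtual centre (-0.1080, -0.1870, -0.0311), radius l
eliminate P² terms by subtracting sphere 1 from 2 and 3
plane₁₂: -0.6478x+0.3616y+-0.1223z = -0.0022
Cramer: x(z) = 0.0022-0.1582z;  y(z) = -0.0020+0.0550z
sphere 1 gives Az²+Bz+C=0 with A=1.0280, B=0.0476, C=-0.2027;  B²−4AC=0.8356;  roots -0.4678, 0.4214;  negative root z = -0.4678
x = 0.0762, y = -0.0277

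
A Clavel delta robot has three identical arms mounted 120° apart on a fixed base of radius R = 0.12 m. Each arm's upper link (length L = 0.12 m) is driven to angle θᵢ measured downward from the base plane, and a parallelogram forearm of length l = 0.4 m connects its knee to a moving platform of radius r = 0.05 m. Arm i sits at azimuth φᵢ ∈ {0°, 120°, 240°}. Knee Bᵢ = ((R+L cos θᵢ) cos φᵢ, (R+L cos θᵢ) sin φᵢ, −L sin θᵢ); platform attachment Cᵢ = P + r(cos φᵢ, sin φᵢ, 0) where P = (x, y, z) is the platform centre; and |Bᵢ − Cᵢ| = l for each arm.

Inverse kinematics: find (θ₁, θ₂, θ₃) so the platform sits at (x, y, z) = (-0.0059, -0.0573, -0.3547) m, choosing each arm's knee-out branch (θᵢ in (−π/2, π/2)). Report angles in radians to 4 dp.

θ₁ = 0.0871, θ₂ = 0.2616, θ₃ = -0.1749

φ1=0.0° → target in arm frame (-0.0059, -0.0573)
  A cos θ + B sin θ = C:  0.0759·cos θ + -0.3547·sin θ = 0.0448
  θ1 = atan2(B,A) + arccos(C/0.3627) = 0.0871
rotate P by −φ2: (-0.0467, 0.0338, -0.3547)
  e−x'=0.1167;  (l²−L²−(e−x')²−y'²−z²)/2L = 0.0210
  θ2 = atan2(B,A) + arccos(C/0.3734) = 0.2616
φ3=240.0° → target in arm frame (0.0526, 0.0235)
  A=0.0174, B=-0.3547, C=(l²−L²−A²−y'²−z²)/(2L)=0.0789
  √(A²+B²)=0.3551;  θ3 = -1.5217+1.3468 ≈ -0.1749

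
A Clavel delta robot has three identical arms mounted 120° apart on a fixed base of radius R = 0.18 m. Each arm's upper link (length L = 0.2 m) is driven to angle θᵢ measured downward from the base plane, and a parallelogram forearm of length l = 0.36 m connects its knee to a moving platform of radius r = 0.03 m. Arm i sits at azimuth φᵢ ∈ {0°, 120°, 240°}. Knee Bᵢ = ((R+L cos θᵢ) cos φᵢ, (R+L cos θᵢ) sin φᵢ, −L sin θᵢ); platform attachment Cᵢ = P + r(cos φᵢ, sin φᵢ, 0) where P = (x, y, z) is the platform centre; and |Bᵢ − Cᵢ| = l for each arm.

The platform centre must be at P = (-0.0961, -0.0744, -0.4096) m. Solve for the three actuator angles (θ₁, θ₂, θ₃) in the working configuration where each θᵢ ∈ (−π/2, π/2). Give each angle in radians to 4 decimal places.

θ₁ = 1.3964, θ₂ = 1.1344, θ₃ = 0.6110

arm 1 (φ=0.0°): x'=-0.0961, y'=-0.0744
  A=0.2461, B=-0.4096, C=(l²−L²−A²−y'²−z²)/(2L)=-0.3607
  γ=atan2(-0.4096,0.2461)=-1.0298;  ψ=arccos(-0.7548)=2.4262;  θ1=γ+ψ≈1.3964
φ2=120.0° → target in arm frame (-0.0164, 0.1204)
  A=0.1664, B=-0.4096, C=(l²−L²−A²−y'²−z²)/(2L)=-0.3009
  θ2 = atan2(B,A) + arccos(C/0.4421) = 1.1344
rotate P by −φ3: (0.1125, -0.0460, -0.4096)
  e−x'=0.0375;  (l²−L²−(e−x')²−y'²−z²)/2L = -0.2042
  √(A²+B²)=0.4113;  θ3 = -1.4795+2.0904 ≈ 0.6110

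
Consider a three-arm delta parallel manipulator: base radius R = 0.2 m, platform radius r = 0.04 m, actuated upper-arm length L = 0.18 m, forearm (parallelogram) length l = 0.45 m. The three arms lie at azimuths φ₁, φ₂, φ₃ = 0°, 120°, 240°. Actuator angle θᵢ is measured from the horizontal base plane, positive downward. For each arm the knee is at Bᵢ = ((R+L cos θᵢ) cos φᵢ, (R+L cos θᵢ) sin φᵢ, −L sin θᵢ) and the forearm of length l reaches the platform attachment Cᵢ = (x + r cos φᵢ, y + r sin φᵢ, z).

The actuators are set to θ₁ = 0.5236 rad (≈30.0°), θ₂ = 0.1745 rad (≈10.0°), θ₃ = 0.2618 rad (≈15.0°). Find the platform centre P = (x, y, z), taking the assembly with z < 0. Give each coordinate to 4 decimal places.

(-0.0444, 0.0103, -0.3594)

arm 1 at φ=0.0°: e+L cos θ1 = 0.3159;  S1 = (0.3159, 0.0000, -0.0900)
φ2=120.0°: virtual centre (-0.1686, 0.2921, -0.0313), radius l
S3 = (0.3339·cos240.0°, 0.3339·sin240.0°, -0.0466) = (-0.1669, -0.2891, -0.0466)
eliminate P² terms by subtracting sphere 1 from 2 and 3
linear system: -0.9690x+0.5842y = 0.0068−0.1175z; -0.9656x+-0.5783y = 0.0058−0.0868z
det = 1.1245;  x = -0.0065+0.1055z,  y = 0.0009+-0.0261z
into |P−S₁|² = l²: 1.0118z² + 0.1119z + -0.0905 = 0;  Δ = 0.3786;  z = -0.3594 or 0.2488 → z<0 root = -0.3594
x = -0.0444, y = 0.0103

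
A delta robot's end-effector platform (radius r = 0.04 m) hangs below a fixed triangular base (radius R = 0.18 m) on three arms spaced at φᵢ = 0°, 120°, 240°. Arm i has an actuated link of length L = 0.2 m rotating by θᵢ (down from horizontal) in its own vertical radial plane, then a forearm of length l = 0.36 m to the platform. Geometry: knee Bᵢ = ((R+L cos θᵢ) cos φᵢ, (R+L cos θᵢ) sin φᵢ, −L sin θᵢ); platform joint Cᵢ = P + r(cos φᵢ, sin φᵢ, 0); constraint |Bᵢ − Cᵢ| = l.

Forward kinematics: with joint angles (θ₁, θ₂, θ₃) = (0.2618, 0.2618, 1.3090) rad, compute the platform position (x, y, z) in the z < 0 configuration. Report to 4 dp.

(0.0803, 0.1391, -0.2669)

φ1=0.0°: virtual centre (0.3332, 0.0000, -0.0518), radius l
arm 2 at φ=120.0°: ρ2 = 0.3332;  centre 2 = (-0.1666, 0.2885, -0.0518)
centre 3 = (0.1918·cos240.0°, 0.1918·sin240.0°, -0.1932) = (-0.0959, -0.1661, -0.1932)
subtract pairs → two planes through P
[-0.9996 0.5771 0.0000]·P = 0.0000;  [-0.8581 -0.3321 -0.2828]·P = -0.0396
Cramer: x(z) = 0.0276-0.1973z;  y(z) = 0.0478-0.3418z
quadratic in z: (1.1557)z²+(0.1914)z+(-0.0313)=0, √Δ=0.4256 → z ∈ {-0.2669, 0.1013}; z = -0.2669 (taking z<0)
x = 0.0803, y = 0.1391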